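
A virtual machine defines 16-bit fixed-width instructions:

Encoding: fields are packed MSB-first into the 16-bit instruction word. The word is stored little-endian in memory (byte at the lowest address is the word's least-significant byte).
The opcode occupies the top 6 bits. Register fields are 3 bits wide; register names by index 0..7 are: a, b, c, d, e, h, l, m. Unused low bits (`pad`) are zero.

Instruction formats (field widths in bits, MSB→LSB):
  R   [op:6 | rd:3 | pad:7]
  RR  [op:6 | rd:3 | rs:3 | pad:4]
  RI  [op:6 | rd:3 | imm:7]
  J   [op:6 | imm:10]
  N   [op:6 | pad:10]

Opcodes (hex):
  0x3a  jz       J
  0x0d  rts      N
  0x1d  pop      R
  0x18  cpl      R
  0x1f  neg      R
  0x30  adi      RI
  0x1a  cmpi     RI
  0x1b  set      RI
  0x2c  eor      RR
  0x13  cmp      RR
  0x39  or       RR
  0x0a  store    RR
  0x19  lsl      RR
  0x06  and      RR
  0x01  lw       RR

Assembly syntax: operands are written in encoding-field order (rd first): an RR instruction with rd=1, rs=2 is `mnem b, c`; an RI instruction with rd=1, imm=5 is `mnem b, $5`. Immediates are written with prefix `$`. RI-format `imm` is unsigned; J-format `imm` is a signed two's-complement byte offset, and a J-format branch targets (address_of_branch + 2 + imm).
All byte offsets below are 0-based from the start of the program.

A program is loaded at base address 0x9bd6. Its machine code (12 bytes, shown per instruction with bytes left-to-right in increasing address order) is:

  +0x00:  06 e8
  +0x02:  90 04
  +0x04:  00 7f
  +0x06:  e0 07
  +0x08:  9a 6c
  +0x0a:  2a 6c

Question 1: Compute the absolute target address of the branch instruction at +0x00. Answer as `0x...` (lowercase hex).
0x9bde

@+00  little-endian(06 e8) = 0xe806
  op=0xe806>>10=0x3a ⇒ jz (J)
  [9:0] imm=6 = $6
  target = base 0x9bd6 + off 0x00 + 2 + imm 6 = 0x9bde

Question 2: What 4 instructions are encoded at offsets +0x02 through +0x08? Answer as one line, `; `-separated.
lw b, b; neg l; lw m, l; set b, $26

off 0x02: read 90 04 as little → 0x0490
  top 6b → 0x1 → lw [RR]
  [9:7] rd=1 = b
  [6:4] rs=1 = b
off 0x04: read 00 7f as little → 0x7f00
  top 6b → 0x1f → neg [R]
  [9:7] rd=6 = l
off 0x06: read e0 07 as little → 0x07e0
  top 6b → 0x1 → lw [RR]
  [9:7] rd=7 = m
  [6:4] rs=6 = l
off 0x08: read 9a 6c as little → 0x6c9a
  top 6b → 0x1b → set [RI]
  [9:7] rd=1 = b
  [6:0] imm=26 = $26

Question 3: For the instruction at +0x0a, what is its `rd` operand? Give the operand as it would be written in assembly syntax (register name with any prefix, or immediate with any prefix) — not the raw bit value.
+0x0a: 2a 6c ⇒ word 0x6c2a (little)
  top 6b → 0x1b → set [RI]
  [9:7] rd=0 = a
  [6:0] imm=42 = $42

a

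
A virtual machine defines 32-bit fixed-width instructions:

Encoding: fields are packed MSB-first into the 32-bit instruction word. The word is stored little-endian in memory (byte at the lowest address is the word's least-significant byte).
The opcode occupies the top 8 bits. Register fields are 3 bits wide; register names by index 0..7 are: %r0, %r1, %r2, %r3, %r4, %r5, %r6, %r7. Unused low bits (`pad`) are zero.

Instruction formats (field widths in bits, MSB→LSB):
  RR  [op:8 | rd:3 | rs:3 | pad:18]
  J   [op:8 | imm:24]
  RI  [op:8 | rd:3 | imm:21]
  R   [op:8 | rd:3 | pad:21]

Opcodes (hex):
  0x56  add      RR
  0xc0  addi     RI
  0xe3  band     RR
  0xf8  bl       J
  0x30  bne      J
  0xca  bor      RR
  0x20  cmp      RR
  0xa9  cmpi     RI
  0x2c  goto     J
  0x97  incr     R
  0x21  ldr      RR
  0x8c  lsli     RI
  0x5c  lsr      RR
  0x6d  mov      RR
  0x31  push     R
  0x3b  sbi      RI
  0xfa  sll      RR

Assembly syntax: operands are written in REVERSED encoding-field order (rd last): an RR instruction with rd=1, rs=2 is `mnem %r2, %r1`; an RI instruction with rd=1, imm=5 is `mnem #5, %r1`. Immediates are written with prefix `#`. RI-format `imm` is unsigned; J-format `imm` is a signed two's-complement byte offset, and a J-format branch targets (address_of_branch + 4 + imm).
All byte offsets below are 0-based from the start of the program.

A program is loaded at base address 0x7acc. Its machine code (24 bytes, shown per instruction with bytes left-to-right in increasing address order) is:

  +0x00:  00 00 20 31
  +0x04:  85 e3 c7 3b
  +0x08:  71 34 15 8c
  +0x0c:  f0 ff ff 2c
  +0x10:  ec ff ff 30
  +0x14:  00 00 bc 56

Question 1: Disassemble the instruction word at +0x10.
+0x10: ec ff ff 30 ⇒ word 0x30ffffec (little)
  top 8b → 0x30 → bne [J]
  [23:0] imm=16777196 (s24→-20) = #-20

bne #-20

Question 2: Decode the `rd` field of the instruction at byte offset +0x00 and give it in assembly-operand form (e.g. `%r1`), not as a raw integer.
%r1

@+00  little-endian(00 00 20 31) = 0x31200000
  op=0x31200000>>24=0x31 ⇒ push (R)
  rd: (w>>21)&0x7=0x1 → %r1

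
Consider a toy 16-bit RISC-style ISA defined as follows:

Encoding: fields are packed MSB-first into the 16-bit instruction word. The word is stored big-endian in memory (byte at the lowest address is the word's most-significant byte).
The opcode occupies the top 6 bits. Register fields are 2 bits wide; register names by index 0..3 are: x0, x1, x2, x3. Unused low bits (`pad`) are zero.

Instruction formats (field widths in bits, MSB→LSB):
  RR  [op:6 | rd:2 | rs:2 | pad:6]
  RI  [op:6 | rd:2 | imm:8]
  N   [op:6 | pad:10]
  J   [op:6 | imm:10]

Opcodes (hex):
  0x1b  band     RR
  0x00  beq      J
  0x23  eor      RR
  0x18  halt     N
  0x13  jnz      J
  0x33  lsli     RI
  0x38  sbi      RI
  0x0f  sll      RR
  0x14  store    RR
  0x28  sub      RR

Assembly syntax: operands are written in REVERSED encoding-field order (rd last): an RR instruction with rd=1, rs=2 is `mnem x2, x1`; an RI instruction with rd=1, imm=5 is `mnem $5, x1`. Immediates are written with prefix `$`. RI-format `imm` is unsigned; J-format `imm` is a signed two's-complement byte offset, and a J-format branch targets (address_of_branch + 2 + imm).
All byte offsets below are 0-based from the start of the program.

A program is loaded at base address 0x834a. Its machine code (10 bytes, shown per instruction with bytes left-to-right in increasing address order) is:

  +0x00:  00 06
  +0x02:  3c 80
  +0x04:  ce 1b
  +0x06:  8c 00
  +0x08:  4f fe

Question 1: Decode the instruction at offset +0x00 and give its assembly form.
+0x00: 00 06 ⇒ word 0x0006 (big)
  opcode bits[15:10]=0x0: beq/J
  imm: (w>>0)&0x3ff=0x6 → $6

beq $6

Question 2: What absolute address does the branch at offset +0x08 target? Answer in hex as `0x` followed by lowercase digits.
@+08  big-endian(4f fe) = 0x4ffe
  opcode bits[15:10]=0x13: jnz/J
  imm@[9:0]=0x3fe (s10→-2) ⇒ $-2
  target = base 0x834a + off 0x08 + 2 + imm -2 = 0x8352

0x8352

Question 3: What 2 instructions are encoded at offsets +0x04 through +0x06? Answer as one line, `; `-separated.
off 0x04: read ce 1b as big → 0xce1b
  opcode bits[15:10]=0x33: lsli/RI
  [9:8] rd=2 = x2
  [7:0] imm=27 = $27
off 0x06: read 8c 00 as big → 0x8c00
  opcode bits[15:10]=0x23: eor/RR
  [9:8] rd=0 = x0
  [7:6] rs=0 = x0

lsli $27, x2; eor x0, x0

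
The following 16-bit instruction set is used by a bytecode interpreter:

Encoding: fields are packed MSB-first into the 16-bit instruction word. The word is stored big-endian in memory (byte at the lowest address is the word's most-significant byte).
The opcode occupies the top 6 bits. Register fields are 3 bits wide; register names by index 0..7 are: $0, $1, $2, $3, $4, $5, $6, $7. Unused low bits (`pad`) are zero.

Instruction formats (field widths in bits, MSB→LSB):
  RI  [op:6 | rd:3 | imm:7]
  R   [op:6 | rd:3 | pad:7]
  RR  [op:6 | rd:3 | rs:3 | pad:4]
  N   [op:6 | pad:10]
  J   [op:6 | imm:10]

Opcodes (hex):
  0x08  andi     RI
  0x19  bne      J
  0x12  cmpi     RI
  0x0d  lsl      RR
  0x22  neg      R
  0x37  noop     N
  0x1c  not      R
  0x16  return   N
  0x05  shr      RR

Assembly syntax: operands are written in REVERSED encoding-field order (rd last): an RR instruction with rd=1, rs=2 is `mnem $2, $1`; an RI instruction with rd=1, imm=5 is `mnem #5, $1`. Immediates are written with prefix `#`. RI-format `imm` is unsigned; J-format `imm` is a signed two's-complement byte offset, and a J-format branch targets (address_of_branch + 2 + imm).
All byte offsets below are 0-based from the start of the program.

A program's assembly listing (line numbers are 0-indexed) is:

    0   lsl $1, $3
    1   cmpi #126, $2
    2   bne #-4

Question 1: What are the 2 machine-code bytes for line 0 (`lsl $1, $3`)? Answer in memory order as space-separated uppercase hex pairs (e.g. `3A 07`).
L0: lsl op=0xd:6|rd=3:3|rs=1:3|pad=0:4 ⇒ 0x3590 ⇒ big 35 90

35 90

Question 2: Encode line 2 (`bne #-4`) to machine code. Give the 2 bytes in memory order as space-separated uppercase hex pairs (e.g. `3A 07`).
67 FC

L2: bne op=0x19:6|imm=-4:10 ⇒ 0x67fc ⇒ big 67 fc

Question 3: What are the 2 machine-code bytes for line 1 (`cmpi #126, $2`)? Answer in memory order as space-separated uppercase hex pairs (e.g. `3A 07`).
49 7E

L1: cmpi op=0x12:6|rd=2:3|imm=126:7 ⇒ 0x497e ⇒ big 49 7e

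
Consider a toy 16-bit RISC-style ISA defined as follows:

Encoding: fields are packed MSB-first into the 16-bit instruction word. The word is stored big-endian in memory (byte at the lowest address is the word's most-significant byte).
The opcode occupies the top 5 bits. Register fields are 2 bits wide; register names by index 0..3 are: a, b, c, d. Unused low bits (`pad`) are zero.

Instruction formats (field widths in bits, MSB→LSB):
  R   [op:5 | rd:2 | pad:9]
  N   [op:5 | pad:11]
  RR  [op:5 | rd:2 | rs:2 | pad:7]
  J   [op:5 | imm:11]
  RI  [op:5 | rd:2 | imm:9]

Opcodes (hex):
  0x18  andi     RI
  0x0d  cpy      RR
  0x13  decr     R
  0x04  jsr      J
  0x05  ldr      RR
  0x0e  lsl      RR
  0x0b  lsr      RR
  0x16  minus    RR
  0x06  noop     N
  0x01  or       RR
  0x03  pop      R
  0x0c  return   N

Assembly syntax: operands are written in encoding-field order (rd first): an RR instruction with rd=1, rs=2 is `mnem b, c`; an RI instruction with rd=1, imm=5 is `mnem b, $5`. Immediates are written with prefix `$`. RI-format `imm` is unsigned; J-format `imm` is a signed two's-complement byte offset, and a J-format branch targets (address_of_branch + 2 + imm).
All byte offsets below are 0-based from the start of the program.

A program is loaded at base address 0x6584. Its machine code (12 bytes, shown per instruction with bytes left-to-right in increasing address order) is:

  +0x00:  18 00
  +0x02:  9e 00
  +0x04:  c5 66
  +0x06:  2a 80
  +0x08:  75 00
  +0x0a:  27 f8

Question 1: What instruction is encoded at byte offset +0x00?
pop a

+0x00: 18 00 ⇒ word 0x1800 (big)
  opcode bits[15:11]=0x3: pop/R
  rd: (w>>9)&0x3=0x0 → a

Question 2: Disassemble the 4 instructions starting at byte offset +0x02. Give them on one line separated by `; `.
off 0x02: read 9e 00 as big → 0x9e00
  op=0x9e00>>11=0x13 ⇒ decr (R)
  rd: (w>>9)&0x3=0x3 → d
off 0x04: read c5 66 as big → 0xc566
  op=0xc566>>11=0x18 ⇒ andi (RI)
  rd: (w>>9)&0x3=0x2 → c
  imm: (w>>0)&0x1ff=0x166 → $358
off 0x06: read 2a 80 as big → 0x2a80
  op=0x2a80>>11=0x5 ⇒ ldr (RR)
  rd: (w>>9)&0x3=0x1 → b
  rs: (w>>7)&0x3=0x1 → b
off 0x08: read 75 00 as big → 0x7500
  op=0x7500>>11=0xe ⇒ lsl (RR)
  rd: (w>>9)&0x3=0x2 → c
  rs: (w>>7)&0x3=0x2 → c

decr d; andi c, $358; ldr b, b; lsl c, c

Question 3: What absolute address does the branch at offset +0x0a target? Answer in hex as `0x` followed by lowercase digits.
0x6588

@+0a  big-endian(27 f8) = 0x27f8
  top 5b → 0x4 → jsr [J]
  imm: (w>>0)&0x7ff=0x7f8 (s11→-8) → $-8
  target = base 0x6584 + off 0x0a + 2 + imm -8 = 0x6588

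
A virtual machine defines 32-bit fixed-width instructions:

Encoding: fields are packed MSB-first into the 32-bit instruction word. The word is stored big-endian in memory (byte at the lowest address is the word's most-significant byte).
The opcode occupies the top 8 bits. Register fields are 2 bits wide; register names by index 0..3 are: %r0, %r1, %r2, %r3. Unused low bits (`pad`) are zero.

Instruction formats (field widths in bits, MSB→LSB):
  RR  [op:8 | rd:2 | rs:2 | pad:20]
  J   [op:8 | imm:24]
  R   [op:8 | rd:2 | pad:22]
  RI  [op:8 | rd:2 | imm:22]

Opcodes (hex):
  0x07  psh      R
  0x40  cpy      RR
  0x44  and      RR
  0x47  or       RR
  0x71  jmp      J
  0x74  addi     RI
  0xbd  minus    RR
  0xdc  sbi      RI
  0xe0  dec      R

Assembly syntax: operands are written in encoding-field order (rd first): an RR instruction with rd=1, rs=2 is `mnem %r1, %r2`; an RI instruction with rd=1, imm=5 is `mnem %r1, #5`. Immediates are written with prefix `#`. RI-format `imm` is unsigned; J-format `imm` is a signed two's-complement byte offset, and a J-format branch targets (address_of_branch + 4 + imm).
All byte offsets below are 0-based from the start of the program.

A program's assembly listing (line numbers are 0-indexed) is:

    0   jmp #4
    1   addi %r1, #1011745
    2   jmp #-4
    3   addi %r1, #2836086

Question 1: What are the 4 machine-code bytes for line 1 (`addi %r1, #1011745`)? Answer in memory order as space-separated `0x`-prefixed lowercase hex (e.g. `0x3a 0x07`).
0x74 0x4f 0x70 0x21

1. addi fields op=0x74:8|rd=1:2|imm=1011745:22 → word 744f7021h → 74 4f 70 21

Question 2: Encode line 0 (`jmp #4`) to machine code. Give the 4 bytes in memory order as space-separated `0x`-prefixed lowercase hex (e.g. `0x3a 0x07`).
0x71 0x00 0x00 0x04

L0: jmp op=0x71:8|imm=4:24 ⇒ 0x71000004 ⇒ big 71 00 00 04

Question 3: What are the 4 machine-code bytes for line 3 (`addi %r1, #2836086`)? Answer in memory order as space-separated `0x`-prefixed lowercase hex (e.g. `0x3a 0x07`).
line 3 (addi): pack op=0x74:8|rd=1:2|imm=2836086:22 = 0x746b4676; big→ 74 6b 46 76

0x74 0x6b 0x46 0x76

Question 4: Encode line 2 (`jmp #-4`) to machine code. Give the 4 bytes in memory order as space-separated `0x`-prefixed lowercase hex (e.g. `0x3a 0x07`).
0x71 0xff 0xff 0xfc

2. jmp fields op=0x71:8|imm=-4:24 → word 71fffffch → 71 ff ff fc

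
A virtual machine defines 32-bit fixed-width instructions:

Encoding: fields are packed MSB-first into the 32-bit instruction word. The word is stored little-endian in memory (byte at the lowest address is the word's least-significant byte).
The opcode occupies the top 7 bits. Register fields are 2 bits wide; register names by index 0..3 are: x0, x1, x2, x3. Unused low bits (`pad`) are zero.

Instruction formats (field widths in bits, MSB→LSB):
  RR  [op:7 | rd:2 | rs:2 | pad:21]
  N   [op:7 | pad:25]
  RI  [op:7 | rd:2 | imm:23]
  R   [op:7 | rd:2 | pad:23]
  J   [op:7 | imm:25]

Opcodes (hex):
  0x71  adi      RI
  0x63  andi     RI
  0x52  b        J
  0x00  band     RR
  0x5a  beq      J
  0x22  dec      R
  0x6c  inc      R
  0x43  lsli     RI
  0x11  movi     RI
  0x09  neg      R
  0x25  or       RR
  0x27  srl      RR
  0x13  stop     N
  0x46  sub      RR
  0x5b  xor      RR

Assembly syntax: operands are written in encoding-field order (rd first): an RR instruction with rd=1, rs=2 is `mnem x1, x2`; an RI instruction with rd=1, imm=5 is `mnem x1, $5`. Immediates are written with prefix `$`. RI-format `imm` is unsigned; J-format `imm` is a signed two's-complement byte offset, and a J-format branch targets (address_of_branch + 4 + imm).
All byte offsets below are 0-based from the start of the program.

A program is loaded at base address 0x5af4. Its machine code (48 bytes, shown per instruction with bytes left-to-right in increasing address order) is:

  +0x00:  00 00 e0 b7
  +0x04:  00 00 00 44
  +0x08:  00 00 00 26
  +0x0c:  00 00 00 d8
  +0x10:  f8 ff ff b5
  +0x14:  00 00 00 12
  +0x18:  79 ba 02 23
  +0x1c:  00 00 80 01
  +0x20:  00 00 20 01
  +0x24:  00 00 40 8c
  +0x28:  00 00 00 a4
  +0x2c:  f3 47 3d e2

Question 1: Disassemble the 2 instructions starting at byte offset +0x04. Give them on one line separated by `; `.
dec x0; stop

off 0x04: read 00 00 00 44 as little → 0x44000000
  op=0x44000000>>25=0x22 ⇒ dec (R)
  rd@[24:23]=0x0 ⇒ x0
off 0x08: read 00 00 00 26 as little → 0x26000000
  op=0x26000000>>25=0x13 ⇒ stop (N)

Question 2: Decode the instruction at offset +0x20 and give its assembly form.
band x2, x1

+0x20: 00 00 20 01 ⇒ word 0x01200000 (little)
  op=0x01200000>>25=0x0 ⇒ band (RR)
  rd: (w>>23)&0x3=0x2 → x2
  rs: (w>>21)&0x3=0x1 → x1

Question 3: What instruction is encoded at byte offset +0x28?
b $0

+0x28: 00 00 00 a4 ⇒ word 0xa4000000 (little)
  op=0xa4000000>>25=0x52 ⇒ b (J)
  imm@[24:0]=0x0 ⇒ $0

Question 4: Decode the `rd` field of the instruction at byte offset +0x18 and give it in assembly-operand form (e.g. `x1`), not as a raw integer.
x2

[18] 79 ba 02 23 → 0x2302ba79
  top 7b → 0x11 → movi [RI]
  rd: (w>>23)&0x3=0x2 → x2
  imm: (w>>0)&0x7fffff=0x2ba79 → $178809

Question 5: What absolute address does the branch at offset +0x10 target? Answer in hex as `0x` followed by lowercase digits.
off 0x10: read f8 ff ff b5 as little → 0xb5fffff8
  top 7b → 0x5a → beq [J]
  imm: (w>>0)&0x1ffffff=0x1fffff8 (s25→-8) → $-8
  target = base 0x5af4 + off 0x10 + 4 + imm -8 = 0x5b00

0x5b00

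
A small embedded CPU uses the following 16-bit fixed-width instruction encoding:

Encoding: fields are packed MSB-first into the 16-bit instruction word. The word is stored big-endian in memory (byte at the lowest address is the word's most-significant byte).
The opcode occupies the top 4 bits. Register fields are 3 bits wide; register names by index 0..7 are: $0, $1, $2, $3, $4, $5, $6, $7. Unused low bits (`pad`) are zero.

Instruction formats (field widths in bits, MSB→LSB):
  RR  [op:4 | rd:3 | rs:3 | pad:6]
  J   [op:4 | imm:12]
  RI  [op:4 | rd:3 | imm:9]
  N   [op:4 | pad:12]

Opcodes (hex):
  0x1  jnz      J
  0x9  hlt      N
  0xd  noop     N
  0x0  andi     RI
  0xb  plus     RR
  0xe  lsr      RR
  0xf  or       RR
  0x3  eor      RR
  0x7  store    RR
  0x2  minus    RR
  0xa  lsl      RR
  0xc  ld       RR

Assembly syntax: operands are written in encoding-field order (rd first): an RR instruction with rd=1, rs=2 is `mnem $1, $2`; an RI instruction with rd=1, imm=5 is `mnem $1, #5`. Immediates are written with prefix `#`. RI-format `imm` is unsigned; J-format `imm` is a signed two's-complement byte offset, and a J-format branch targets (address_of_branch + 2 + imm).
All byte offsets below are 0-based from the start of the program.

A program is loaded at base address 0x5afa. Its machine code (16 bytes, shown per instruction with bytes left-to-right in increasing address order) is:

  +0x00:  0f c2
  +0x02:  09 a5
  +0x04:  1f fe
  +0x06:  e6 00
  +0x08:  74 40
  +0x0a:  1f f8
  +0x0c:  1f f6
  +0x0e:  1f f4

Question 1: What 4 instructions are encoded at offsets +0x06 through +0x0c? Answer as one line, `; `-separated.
[06] e6 00 → 0xe600
  top 4b → 0xe → lsr [RR]
  rd: (w>>9)&0x7=0x3 → $3
  rs: (w>>6)&0x7=0x0 → $0
[08] 74 40 → 0x7440
  top 4b → 0x7 → store [RR]
  rd: (w>>9)&0x7=0x2 → $2
  rs: (w>>6)&0x7=0x1 → $1
[0a] 1f f8 → 0x1ff8
  top 4b → 0x1 → jnz [J]
  imm: (w>>0)&0xfff=0xff8 (s12→-8) → #-8
[0c] 1f f6 → 0x1ff6
  top 4b → 0x1 → jnz [J]
  imm: (w>>0)&0xfff=0xff6 (s12→-10) → #-10

lsr $3, $0; store $2, $1; jnz #-8; jnz #-10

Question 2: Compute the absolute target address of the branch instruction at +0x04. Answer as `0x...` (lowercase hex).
[04] 1f fe → 0x1ffe
  top 4b → 0x1 → jnz [J]
  imm@[11:0]=0xffe (s12→-2) ⇒ #-2
  target = base 0x5afa + off 0x04 + 2 + imm -2 = 0x5afe

0x5afe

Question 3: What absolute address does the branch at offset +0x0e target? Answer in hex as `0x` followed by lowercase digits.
0x5afe

@+0e  big-endian(1f f4) = 0x1ff4
  top 4b → 0x1 → jnz [J]
  [11:0] imm=4084 (s12→-12) = #-12
  target = base 0x5afa + off 0x0e + 2 + imm -12 = 0x5afe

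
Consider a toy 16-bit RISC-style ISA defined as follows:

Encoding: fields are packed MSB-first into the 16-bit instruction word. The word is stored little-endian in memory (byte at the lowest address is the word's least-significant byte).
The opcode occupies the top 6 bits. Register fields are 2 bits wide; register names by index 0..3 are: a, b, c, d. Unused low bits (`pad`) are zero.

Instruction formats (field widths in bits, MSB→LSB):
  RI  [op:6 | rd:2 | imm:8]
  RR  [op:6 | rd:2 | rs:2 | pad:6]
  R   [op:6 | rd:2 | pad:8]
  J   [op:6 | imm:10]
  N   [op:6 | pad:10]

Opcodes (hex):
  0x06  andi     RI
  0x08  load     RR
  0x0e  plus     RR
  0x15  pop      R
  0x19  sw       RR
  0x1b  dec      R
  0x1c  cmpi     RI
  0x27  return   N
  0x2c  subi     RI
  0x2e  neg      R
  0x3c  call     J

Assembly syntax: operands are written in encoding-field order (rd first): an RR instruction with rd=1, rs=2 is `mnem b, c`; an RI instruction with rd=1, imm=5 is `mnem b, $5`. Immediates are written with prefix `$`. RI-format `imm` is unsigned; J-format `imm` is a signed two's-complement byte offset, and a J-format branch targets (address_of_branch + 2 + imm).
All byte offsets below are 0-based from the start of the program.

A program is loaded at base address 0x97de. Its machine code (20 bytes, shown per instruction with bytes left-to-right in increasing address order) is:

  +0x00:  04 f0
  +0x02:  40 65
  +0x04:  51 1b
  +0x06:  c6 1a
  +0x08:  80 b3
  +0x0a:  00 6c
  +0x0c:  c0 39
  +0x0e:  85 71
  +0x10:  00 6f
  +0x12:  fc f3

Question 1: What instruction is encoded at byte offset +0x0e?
off 0x0e: read 85 71 as little → 0x7185
  top 6b → 0x1c → cmpi [RI]
  [9:8] rd=1 = b
  [7:0] imm=133 = $133

cmpi b, $133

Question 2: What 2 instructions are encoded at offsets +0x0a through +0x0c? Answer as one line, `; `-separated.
@+0a  little-endian(00 6c) = 0x6c00
  top 6b → 0x1b → dec [R]
  rd: (w>>8)&0x3=0x0 → a
@+0c  little-endian(c0 39) = 0x39c0
  top 6b → 0xe → plus [RR]
  rd: (w>>8)&0x3=0x1 → b
  rs: (w>>6)&0x3=0x3 → d

dec a; plus b, d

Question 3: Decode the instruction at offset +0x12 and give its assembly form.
call $-4

@+12  little-endian(fc f3) = 0xf3fc
  top 6b → 0x3c → call [J]
  imm@[9:0]=0x3fc (s10→-4) ⇒ $-4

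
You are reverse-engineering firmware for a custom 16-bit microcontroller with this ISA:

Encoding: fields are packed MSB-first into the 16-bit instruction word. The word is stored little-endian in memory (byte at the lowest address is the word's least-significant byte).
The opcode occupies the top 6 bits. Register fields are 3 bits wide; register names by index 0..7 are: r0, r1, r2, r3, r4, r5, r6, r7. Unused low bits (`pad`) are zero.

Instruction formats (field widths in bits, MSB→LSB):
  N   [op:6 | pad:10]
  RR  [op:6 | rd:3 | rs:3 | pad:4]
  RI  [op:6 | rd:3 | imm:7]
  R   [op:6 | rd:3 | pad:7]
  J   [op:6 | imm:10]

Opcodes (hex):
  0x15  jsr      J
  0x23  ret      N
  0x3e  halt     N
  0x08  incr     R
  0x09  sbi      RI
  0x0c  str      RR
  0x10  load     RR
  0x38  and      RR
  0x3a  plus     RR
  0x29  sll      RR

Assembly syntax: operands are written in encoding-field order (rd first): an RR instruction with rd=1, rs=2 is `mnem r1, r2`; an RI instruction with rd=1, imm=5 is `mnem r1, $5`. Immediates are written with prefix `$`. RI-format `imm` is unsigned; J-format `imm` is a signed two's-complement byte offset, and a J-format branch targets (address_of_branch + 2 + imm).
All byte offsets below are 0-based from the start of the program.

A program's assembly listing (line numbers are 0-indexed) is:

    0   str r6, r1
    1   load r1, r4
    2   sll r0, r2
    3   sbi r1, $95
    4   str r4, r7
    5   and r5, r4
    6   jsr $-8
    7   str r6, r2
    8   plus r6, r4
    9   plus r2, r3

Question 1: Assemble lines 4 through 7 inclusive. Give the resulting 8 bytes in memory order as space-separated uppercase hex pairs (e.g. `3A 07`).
4. str fields op=0xc:6|rd=4:3|rs=7:3|pad=0:4 → word 3270h → 70 32
5. and fields op=0x38:6|rd=5:3|rs=4:3|pad=0:4 → word e2c0h → c0 e2
6. jsr fields op=0x15:6|imm=-8:10 → word 57f8h → f8 57
7. str fields op=0xc:6|rd=6:3|rs=2:3|pad=0:4 → word 3320h → 20 33

70 32 C0 E2 F8 57 20 33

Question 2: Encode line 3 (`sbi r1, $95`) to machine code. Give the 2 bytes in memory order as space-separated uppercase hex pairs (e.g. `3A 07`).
line 3 (sbi): pack op=0x9:6|rd=1:3|imm=95:7 = 0x24df; little→ df 24

DF 24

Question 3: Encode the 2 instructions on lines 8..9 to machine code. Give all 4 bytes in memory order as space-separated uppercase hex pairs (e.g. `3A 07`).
40 EB 30 E9

L8: plus op=0x3a:6|rd=6:3|rs=4:3|pad=0:4 ⇒ 0xeb40 ⇒ little 40 eb
L9: plus op=0x3a:6|rd=2:3|rs=3:3|pad=0:4 ⇒ 0xe930 ⇒ little 30 e9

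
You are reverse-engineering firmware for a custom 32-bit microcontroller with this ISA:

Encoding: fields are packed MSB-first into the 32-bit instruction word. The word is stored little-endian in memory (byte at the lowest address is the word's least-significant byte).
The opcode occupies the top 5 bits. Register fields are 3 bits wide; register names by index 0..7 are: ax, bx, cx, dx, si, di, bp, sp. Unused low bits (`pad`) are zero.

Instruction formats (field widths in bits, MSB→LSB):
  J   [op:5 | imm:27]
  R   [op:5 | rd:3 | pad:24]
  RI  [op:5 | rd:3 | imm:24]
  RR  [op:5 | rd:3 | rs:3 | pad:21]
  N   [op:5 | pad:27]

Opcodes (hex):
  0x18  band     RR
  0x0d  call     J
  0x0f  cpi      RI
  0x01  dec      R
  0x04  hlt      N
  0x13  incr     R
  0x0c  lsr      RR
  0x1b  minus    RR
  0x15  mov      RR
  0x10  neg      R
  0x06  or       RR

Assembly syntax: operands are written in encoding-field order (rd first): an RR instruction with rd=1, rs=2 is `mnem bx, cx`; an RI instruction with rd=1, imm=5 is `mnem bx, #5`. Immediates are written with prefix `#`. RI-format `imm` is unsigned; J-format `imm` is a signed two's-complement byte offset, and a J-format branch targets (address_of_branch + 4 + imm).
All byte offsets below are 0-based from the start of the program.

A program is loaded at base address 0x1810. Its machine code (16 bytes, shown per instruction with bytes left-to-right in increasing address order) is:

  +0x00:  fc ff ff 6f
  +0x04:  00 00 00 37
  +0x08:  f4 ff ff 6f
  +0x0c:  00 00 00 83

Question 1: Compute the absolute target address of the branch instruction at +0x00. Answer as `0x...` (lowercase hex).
0x1810

+0x00: fc ff ff 6f ⇒ word 0x6ffffffc (little)
  op=0x6ffffffc>>27=0xd ⇒ call (J)
  imm: (w>>0)&0x7ffffff=0x7fffffc (s27→-4) → #-4
  target = base 0x1810 + off 0x00 + 4 + imm -4 = 0x1810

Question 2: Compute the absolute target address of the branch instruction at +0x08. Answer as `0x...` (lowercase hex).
@+08  little-endian(f4 ff ff 6f) = 0x6ffffff4
  top 5b → 0xd → call [J]
  imm: (w>>0)&0x7ffffff=0x7fffff4 (s27→-12) → #-12
  target = base 0x1810 + off 0x08 + 4 + imm -12 = 0x1810

0x1810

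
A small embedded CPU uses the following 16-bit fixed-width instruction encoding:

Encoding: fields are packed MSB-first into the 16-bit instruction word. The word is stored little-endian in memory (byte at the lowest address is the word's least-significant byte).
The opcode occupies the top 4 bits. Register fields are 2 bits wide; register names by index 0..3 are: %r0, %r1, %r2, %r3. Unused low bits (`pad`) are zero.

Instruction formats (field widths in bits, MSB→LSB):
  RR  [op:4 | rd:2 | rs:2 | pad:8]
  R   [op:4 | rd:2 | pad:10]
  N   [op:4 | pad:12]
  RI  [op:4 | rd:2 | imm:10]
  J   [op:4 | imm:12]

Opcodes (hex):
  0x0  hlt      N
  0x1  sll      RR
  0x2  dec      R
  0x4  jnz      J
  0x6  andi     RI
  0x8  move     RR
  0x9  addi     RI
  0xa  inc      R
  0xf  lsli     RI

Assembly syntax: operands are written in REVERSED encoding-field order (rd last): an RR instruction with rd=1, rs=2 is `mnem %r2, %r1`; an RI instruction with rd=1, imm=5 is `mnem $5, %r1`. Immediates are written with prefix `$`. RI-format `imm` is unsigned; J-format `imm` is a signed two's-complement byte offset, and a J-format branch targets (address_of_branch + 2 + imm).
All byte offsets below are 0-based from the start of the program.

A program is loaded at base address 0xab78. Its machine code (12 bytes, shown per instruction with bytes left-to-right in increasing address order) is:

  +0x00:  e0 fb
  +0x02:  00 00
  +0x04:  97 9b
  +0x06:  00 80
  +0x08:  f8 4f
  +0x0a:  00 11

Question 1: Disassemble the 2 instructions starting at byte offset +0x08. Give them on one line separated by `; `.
jnz $-8; sll %r1, %r0

+0x08: f8 4f ⇒ word 0x4ff8 (little)
  top 4b → 0x4 → jnz [J]
  imm@[11:0]=0xff8 (s12→-8) ⇒ $-8
+0x0a: 00 11 ⇒ word 0x1100 (little)
  top 4b → 0x1 → sll [RR]
  rd@[11:10]=0x0 ⇒ %r0
  rs@[9:8]=0x1 ⇒ %r1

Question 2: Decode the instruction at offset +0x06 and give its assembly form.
move %r0, %r0

off 0x06: read 00 80 as little → 0x8000
  top 4b → 0x8 → move [RR]
  [11:10] rd=0 = %r0
  [9:8] rs=0 = %r0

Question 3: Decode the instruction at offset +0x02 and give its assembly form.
hlt

@+02  little-endian(00 00) = 0x0000
  op=0x0000>>12=0x0 ⇒ hlt (N)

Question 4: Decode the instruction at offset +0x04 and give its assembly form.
+0x04: 97 9b ⇒ word 0x9b97 (little)
  op=0x9b97>>12=0x9 ⇒ addi (RI)
  rd@[11:10]=0x2 ⇒ %r2
  imm@[9:0]=0x397 ⇒ $919

addi $919, %r2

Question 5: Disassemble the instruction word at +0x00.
lsli $992, %r2

+0x00: e0 fb ⇒ word 0xfbe0 (little)
  top 4b → 0xf → lsli [RI]
  [11:10] rd=2 = %r2
  [9:0] imm=992 = $992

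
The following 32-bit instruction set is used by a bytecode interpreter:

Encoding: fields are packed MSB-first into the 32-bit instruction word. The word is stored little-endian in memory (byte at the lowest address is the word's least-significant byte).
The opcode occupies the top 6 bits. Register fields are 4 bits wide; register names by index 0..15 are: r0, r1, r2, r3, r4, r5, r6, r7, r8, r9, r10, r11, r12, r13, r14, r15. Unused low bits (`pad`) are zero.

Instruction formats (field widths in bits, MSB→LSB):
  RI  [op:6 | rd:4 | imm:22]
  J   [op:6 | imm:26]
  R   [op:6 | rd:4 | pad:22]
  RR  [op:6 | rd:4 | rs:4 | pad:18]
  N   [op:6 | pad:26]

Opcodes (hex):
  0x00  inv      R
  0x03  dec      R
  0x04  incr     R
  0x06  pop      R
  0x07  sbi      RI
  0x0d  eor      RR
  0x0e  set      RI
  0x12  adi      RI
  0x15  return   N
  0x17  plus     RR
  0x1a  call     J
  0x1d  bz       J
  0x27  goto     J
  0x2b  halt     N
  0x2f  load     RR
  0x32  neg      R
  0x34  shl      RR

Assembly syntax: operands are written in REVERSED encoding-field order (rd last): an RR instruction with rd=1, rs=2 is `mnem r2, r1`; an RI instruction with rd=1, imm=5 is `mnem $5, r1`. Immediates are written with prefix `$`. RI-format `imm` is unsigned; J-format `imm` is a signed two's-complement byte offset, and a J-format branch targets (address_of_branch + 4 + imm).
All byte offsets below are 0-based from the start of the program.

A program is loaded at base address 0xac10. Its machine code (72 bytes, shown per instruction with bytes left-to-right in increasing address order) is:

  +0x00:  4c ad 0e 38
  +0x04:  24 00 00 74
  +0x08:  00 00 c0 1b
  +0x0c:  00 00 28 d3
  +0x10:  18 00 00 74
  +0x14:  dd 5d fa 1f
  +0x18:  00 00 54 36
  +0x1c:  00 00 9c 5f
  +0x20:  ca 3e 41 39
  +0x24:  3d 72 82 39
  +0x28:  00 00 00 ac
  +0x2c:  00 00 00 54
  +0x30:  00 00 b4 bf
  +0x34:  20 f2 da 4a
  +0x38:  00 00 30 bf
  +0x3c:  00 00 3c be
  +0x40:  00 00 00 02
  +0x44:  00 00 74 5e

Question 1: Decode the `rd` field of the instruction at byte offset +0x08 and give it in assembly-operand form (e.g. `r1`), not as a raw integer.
r15

[08] 00 00 c0 1b → 0x1bc00000
  op=0x1bc00000>>26=0x6 ⇒ pop (R)
  [25:22] rd=15 = r15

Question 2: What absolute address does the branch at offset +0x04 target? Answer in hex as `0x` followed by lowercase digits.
0xac3c

@+04  little-endian(24 00 00 74) = 0x74000024
  op=0x74000024>>26=0x1d ⇒ bz (J)
  imm: (w>>0)&0x3ffffff=0x24 → $36
  target = base 0xac10 + off 0x04 + 4 + imm 36 = 0xac3c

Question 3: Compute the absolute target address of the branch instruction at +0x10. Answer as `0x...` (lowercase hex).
+0x10: 18 00 00 74 ⇒ word 0x74000018 (little)
  opcode bits[31:26]=0x1d: bz/J
  [25:0] imm=24 = $24
  target = base 0xac10 + off 0x10 + 4 + imm 24 = 0xac3c

0xac3c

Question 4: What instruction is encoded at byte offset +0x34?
adi $1765920, r11

@+34  little-endian(20 f2 da 4a) = 0x4adaf220
  opcode bits[31:26]=0x12: adi/RI
  rd: (w>>22)&0xf=0xb → r11
  imm: (w>>0)&0x3fffff=0x1af220 → $1765920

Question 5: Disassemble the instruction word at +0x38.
off 0x38: read 00 00 30 bf as little → 0xbf300000
  top 6b → 0x2f → load [RR]
  [25:22] rd=12 = r12
  [21:18] rs=12 = r12

load r12, r12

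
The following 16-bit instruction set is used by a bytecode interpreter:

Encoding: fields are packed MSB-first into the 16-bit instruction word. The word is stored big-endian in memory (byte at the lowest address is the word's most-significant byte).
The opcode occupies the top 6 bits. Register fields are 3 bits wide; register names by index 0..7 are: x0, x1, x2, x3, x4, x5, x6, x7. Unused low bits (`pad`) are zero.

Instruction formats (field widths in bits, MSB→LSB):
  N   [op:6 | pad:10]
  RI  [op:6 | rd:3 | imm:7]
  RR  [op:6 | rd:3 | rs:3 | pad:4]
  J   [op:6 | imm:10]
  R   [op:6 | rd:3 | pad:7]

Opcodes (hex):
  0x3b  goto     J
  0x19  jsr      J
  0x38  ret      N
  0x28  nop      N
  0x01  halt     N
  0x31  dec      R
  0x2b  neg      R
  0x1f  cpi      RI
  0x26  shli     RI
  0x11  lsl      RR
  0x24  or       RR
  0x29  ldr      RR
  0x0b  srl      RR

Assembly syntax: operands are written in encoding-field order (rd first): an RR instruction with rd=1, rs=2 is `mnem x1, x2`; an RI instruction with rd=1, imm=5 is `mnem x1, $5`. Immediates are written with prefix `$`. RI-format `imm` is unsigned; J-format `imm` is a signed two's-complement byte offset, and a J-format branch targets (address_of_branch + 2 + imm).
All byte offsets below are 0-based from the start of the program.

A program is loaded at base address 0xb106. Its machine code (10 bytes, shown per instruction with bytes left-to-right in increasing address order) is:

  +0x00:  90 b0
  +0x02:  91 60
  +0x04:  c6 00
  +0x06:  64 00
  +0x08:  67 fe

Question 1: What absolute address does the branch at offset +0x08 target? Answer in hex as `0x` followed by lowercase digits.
0xb10e

+0x08: 67 fe ⇒ word 0x67fe (big)
  opcode bits[15:10]=0x19: jsr/J
  imm: (w>>0)&0x3ff=0x3fe (s10→-2) → $-2
  target = base 0xb106 + off 0x08 + 2 + imm -2 = 0xb10e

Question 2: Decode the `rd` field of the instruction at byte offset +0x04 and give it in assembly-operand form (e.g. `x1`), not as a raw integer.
@+04  big-endian(c6 00) = 0xc600
  opcode bits[15:10]=0x31: dec/R
  rd@[9:7]=0x4 ⇒ x4

x4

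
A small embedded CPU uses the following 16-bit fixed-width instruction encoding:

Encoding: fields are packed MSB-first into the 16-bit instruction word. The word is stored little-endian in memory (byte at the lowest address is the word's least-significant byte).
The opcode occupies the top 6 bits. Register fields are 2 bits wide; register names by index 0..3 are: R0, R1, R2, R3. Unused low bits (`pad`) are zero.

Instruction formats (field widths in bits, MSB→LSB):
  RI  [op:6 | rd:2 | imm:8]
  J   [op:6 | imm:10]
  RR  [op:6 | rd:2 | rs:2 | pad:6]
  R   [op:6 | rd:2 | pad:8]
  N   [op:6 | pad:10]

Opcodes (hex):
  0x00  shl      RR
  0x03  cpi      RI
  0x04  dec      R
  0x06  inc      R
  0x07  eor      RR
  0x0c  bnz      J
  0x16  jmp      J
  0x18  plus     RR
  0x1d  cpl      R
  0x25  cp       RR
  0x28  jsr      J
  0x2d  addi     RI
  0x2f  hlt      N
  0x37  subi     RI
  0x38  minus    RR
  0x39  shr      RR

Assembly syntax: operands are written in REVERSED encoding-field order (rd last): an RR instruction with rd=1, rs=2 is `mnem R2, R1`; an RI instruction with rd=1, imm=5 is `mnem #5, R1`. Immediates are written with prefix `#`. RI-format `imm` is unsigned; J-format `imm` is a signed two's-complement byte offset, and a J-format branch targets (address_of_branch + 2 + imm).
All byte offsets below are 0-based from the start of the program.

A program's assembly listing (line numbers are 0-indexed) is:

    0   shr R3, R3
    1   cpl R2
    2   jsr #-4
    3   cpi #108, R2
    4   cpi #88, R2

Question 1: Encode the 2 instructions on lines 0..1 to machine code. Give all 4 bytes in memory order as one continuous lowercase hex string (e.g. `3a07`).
L0: shr op=0x39:6|rd=3:2|rs=3:2|pad=0:6 ⇒ 0xe7c0 ⇒ little c0 e7
L1: cpl op=0x1d:6|rd=2:2|pad=0:8 ⇒ 0x7600 ⇒ little 00 76

c0e70076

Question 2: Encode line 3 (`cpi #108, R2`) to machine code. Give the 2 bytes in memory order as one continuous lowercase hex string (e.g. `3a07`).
L3: cpi op=0x3:6|rd=2:2|imm=108:8 ⇒ 0x0e6c ⇒ little 6c 0e

6c0e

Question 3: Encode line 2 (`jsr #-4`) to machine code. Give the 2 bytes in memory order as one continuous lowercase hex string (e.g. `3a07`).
L2: jsr op=0x28:6|imm=-4:10 ⇒ 0xa3fc ⇒ little fc a3

fca3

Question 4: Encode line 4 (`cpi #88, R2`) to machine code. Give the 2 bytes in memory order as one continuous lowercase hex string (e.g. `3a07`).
line 4 (cpi): pack op=0x3:6|rd=2:2|imm=88:8 = 0x0e58; little→ 58 0e

580e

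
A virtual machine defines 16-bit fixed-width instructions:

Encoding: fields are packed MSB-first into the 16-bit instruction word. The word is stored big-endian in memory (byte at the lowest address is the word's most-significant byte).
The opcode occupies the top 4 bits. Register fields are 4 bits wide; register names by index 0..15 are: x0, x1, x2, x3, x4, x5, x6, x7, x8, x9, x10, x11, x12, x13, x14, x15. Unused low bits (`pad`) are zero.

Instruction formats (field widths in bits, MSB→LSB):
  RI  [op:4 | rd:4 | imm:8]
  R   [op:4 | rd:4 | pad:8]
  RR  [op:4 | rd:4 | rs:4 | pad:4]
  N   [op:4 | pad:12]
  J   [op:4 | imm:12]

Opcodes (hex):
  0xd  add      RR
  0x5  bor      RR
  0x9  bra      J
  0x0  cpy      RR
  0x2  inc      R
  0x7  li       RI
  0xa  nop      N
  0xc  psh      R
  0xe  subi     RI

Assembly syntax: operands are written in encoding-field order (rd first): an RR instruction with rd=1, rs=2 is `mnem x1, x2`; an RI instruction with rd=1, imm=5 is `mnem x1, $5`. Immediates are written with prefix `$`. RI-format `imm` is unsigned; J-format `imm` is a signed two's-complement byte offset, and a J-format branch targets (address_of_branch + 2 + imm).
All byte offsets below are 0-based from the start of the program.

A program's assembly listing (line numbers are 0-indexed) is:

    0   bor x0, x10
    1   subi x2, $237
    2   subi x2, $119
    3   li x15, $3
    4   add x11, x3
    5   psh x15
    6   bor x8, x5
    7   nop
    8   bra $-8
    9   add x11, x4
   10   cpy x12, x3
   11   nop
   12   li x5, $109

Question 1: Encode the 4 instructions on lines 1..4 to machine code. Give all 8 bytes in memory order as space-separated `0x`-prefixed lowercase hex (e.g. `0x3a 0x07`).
line 1 (subi): pack op=0xe:4|rd=2:4|imm=237:8 = 0xe2ed; big→ e2 ed
line 2 (subi): pack op=0xe:4|rd=2:4|imm=119:8 = 0xe277; big→ e2 77
line 3 (li): pack op=0x7:4|rd=15:4|imm=3:8 = 0x7f03; big→ 7f 03
line 4 (add): pack op=0xd:4|rd=11:4|rs=3:4|pad=0:4 = 0xdb30; big→ db 30

0xe2 0xed 0xe2 0x77 0x7f 0x03 0xdb 0x30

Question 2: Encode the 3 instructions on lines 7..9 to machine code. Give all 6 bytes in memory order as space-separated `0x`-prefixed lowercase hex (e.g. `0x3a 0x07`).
line 7 (nop): pack op=0xa:4|pad=0:12 = 0xa000; big→ a0 00
line 8 (bra): pack op=0x9:4|imm=-8:12 = 0x9ff8; big→ 9f f8
line 9 (add): pack op=0xd:4|rd=11:4|rs=4:4|pad=0:4 = 0xdb40; big→ db 40

0xa0 0x00 0x9f 0xf8 0xdb 0x40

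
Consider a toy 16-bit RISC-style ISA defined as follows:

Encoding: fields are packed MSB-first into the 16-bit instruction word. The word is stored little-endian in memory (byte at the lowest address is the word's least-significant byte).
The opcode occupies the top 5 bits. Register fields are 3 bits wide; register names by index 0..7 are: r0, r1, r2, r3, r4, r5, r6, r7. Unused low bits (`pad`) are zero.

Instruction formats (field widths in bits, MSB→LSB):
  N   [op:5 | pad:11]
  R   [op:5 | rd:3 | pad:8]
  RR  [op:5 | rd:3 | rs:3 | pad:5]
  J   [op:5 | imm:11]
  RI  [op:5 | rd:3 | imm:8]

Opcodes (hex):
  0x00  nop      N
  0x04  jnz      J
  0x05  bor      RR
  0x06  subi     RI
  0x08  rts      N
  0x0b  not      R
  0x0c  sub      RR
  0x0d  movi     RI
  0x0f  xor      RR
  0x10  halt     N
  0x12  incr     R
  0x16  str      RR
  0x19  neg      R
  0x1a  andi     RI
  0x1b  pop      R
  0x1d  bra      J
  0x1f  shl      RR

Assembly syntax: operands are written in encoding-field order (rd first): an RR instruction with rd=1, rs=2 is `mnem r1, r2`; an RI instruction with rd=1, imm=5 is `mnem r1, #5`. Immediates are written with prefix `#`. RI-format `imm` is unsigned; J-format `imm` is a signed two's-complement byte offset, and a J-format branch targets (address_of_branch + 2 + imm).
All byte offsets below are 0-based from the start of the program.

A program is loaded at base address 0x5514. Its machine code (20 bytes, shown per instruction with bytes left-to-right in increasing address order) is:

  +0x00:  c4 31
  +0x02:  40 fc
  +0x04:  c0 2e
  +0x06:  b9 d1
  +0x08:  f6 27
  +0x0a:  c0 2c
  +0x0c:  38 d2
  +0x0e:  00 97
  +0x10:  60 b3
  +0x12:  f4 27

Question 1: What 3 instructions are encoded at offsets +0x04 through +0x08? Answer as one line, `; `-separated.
bor r6, r6; andi r1, #185; jnz #-10

off 0x04: read c0 2e as little → 0x2ec0
  opcode bits[15:11]=0x5: bor/RR
  rd: (w>>8)&0x7=0x6 → r6
  rs: (w>>5)&0x7=0x6 → r6
off 0x06: read b9 d1 as little → 0xd1b9
  opcode bits[15:11]=0x1a: andi/RI
  rd: (w>>8)&0x7=0x1 → r1
  imm: (w>>0)&0xff=0xb9 → #185
off 0x08: read f6 27 as little → 0x27f6
  opcode bits[15:11]=0x4: jnz/J
  imm: (w>>0)&0x7ff=0x7f6 (s11→-10) → #-10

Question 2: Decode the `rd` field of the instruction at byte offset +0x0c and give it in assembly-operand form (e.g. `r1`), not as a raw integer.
r2

+0x0c: 38 d2 ⇒ word 0xd238 (little)
  op=0xd238>>11=0x1a ⇒ andi (RI)
  rd: (w>>8)&0x7=0x2 → r2
  imm: (w>>0)&0xff=0x38 → #56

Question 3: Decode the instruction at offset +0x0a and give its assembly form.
off 0x0a: read c0 2c as little → 0x2cc0
  opcode bits[15:11]=0x5: bor/RR
  rd@[10:8]=0x4 ⇒ r4
  rs@[7:5]=0x6 ⇒ r6

bor r4, r6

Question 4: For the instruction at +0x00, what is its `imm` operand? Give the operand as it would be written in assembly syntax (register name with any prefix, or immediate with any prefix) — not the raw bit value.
#196

+0x00: c4 31 ⇒ word 0x31c4 (little)
  opcode bits[15:11]=0x6: subi/RI
  rd: (w>>8)&0x7=0x1 → r1
  imm: (w>>0)&0xff=0xc4 → #196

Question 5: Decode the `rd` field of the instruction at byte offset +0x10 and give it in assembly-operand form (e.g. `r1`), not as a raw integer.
[10] 60 b3 → 0xb360
  top 5b → 0x16 → str [RR]
  rd: (w>>8)&0x7=0x3 → r3
  rs: (w>>5)&0x7=0x3 → r3

r3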